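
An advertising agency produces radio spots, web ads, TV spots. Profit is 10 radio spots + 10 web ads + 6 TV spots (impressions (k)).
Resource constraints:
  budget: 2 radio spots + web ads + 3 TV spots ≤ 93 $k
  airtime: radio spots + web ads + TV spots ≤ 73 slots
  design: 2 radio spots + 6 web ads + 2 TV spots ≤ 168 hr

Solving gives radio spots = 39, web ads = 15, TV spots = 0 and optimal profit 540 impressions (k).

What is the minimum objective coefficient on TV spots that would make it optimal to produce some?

At the optimum: budget uses 93 of 93 (binding); airtime uses 54 of 73 (slack = 19); design uses 168 of 168 (binding).
By complementary slackness, y = 0 for the non-binding constraint.
From A_Bᵀ y = c: 2·y_budget + 2·y_design = 10; 1·y_budget + 6·y_design = 10.
→ y_budget = 4 and y_design = 1.
TV spots enters the basis when its profit ≥ yᵀa₃ = 4·3 + 1·2 = 14.

14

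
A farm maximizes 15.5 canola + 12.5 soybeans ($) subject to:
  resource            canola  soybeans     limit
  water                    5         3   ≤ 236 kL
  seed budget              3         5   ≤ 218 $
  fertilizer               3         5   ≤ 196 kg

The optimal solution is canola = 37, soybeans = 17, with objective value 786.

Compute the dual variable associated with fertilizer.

1

At the optimum: water uses 236 of 236 (binding); seed budget uses 196 of 218 (slack = 22); fertilizer uses 196 of 196 (binding).
Slack constraints have shadow price 0 (complementary slackness).
Dual feasibility on the basic columns requires 5·y_water + 3·y_fertilizer = 15.5, 3·y_water + 5·y_fertilizer = 12.5.
This yields shadow prices y_water = 2.5, y_fertilizer = 1.
Shadow price of fertilizer = 1.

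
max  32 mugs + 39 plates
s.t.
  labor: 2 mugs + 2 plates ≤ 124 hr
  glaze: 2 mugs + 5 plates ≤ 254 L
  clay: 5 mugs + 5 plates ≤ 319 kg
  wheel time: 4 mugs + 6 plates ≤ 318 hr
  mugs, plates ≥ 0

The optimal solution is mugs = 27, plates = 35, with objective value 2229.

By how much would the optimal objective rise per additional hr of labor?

9

Binding: labor and wheel time. Non-binding: glaze (25 unused), clay (9 unused).
By complementary slackness, y = 0 for the non-binding constraints.
The binding rows give the dual system: 2·y_labor + 4·y_wheel time = 32 and 2·y_labor + 6·y_wheel time = 39.
→ y_labor = 9 and y_wheel time = 3.5.
Shadow price of labor = 9.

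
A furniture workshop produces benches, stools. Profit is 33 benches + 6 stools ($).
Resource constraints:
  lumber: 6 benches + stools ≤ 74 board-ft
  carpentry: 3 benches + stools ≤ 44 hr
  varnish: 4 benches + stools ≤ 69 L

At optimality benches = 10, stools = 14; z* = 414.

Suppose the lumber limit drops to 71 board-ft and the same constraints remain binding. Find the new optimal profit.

Binding: lumber and carpentry. Non-binding: varnish (15 unused).
Slack constraints have shadow price 0 (complementary slackness).
From A_Bᵀ y = c: 6·y_lumber + 3·y_carpentry = 33; 1·y_lumber + 1·y_carpentry = 6.
Solving: y_lumber = 5, y_carpentry = 1.
Δz = y_lumber·Δb = 5 × (-3) = -15, so new z* = 414 − 15 = 399.

399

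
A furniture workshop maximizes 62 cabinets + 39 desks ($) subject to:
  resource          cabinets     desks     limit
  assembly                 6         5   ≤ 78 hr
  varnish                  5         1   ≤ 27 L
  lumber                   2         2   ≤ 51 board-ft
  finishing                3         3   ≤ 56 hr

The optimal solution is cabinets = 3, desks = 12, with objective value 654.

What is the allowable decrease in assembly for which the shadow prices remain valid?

Binding constraints: assembly, varnish. The basis is B = [[6,5],[5,1]] with det -19.
Per unit decrease in assembly, x* moves by d = (0.0526, -0.2632).
The basis stays optimal until desks reaches 0; allowable decrease = 45.6 hr.

45.6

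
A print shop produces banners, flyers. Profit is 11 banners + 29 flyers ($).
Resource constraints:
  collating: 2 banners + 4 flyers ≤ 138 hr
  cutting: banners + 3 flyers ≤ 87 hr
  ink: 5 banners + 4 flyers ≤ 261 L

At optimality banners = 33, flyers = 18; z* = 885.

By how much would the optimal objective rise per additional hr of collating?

Check each constraint at x*: collating 138/138 (tight); cutting 87/87 (tight); ink 237/261 (slack 24).
Since ink is not tight, its dual is 0.
The binding rows give the dual system: 2·y_collating + 1·y_cutting = 11 and 4·y_collating + 3·y_cutting = 29.
This yields shadow prices y_collating = 2, y_cutting = 7.
Shadow price of collating = 2.

2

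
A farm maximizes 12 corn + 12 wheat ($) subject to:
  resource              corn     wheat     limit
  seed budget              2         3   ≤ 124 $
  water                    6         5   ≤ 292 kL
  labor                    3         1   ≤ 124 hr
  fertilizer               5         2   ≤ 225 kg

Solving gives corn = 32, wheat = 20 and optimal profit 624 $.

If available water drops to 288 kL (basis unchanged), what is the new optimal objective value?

618

Binding: seed budget and water. Non-binding: labor (8 unused), fertilizer (25 unused).
Since labor, fertilizer are not tight, their duals are 0.
Dual feasibility on the basic columns requires 2·y_seed budget + 6·y_water = 12, 3·y_seed budget + 5·y_water = 12.
This yields shadow prices y_seed budget = 1.5, y_water = 1.5.
Δz = y_water·Δb = 1.5 × (-4) = -6, so new z* = 624 − 6 = 618.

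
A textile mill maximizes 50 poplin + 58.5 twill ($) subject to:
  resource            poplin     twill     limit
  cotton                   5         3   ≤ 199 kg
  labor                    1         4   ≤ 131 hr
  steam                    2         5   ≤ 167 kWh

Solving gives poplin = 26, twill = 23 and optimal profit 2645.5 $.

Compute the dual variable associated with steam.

Binding: cotton and steam. Non-binding: labor (13 unused).
Since labor is not tight, its dual is 0.
The binding rows give the dual system: 5·y_cotton + 2·y_steam = 50 and 3·y_cotton + 5·y_steam = 58.5.
→ y_cotton = 7 and y_steam = 7.5.
Shadow price of steam = 7.5.

7.5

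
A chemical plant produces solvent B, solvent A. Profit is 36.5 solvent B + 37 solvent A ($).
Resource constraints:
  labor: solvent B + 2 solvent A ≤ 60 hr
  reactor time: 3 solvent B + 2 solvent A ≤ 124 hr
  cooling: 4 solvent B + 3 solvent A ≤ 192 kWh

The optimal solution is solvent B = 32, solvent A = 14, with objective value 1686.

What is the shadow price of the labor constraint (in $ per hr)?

Check each constraint at x*: labor 60/60 (tight); reactor time 124/124 (tight); cooling 170/192 (slack 22).
Since cooling is not tight, its dual is 0.
The binding rows give the dual system: 1·y_labor + 3·y_reactor time = 36.5 and 2·y_labor + 2·y_reactor time = 37.
Solving: y_labor = 9.5, y_reactor time = 9.
Shadow price of labor = 9.5.

9.5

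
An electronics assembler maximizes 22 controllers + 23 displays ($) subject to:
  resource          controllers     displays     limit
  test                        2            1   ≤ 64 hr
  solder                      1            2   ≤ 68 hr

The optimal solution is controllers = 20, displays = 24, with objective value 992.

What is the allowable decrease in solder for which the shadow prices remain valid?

Binding constraints: test, solder. The basis is B = [[2,1],[1,2]] with det 3.
Per unit decrease in solder, x* moves by d = (0.3333, -0.6667).
The basis stays optimal until displays reaches 0; allowable decrease = 36 hr.

36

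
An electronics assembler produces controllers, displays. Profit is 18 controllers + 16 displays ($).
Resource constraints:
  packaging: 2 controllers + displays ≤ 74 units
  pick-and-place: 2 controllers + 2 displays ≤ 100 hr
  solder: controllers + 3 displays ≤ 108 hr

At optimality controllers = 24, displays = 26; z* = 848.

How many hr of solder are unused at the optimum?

6

solder used = 1·24 + 3·26 = 102; slack = 108 − 102 = 6.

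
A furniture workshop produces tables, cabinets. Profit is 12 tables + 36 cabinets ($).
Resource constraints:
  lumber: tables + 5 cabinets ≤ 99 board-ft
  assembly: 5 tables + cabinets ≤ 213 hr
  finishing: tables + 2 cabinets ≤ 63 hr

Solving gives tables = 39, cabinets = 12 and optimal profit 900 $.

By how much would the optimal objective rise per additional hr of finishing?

Check each constraint at x*: lumber 99/99 (tight); assembly 207/213 (slack 6); finishing 63/63 (tight).
Slack constraints have shadow price 0 (complementary slackness).
The binding rows give the dual system: 1·y_lumber + 1·y_finishing = 12 and 5·y_lumber + 2·y_finishing = 36.
Solving: y_lumber = 4, y_finishing = 8.
Shadow price of finishing = 8.

8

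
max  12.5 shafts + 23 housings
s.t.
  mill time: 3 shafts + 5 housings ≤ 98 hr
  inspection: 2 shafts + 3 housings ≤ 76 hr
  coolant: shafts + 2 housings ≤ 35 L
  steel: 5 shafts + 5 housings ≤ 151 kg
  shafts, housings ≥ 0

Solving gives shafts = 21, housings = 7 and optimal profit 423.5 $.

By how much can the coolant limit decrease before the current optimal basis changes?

1.1

Binding constraints: mill time, coolant. The basis is B = [[3,5],[1,2]] with det 1.
Per unit decrease in coolant, x* moves by d = (5, -3).
The basis stays optimal until steel becomes binding; allowable decrease = 1.1 L.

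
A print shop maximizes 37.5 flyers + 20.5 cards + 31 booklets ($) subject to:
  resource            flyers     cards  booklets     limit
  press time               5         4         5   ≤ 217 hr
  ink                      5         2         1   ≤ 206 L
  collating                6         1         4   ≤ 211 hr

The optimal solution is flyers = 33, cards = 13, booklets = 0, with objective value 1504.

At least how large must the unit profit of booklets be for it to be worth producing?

32.5

At the optimum: press time uses 217 of 217 (binding); ink uses 191 of 206 (slack = 15); collating uses 211 of 211 (binding).
Slack constraints have shadow price 0 (complementary slackness).
From A_Bᵀ y = c: 5·y_press time + 6·y_collating = 37.5; 4·y_press time + 1·y_collating = 20.5.
→ y_press time = 4.5 and y_collating = 2.5.
booklets enters the basis when its profit ≥ yᵀa₃ = 4.5·5 + 2.5·4 = 32.5.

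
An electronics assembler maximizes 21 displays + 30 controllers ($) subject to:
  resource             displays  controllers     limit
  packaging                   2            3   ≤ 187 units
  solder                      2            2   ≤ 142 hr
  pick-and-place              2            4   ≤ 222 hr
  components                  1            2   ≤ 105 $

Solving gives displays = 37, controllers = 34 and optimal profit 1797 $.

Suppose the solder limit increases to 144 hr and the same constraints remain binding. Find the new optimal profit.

Check each constraint at x*: packaging 176/187 (slack 11); solder 142/142 (tight); pick-and-place 210/222 (slack 12); components 105/105 (tight).
By complementary slackness, y = 0 for the non-binding constraints.
From A_Bᵀ y = c: 2·y_solder + 1·y_components = 21; 2·y_solder + 2·y_components = 30.
This yields shadow prices y_solder = 6, y_components = 9.
Δz = y_solder·Δb = 6 × (2) = 12, so new z* = 1797 + 12 = 1809.

1809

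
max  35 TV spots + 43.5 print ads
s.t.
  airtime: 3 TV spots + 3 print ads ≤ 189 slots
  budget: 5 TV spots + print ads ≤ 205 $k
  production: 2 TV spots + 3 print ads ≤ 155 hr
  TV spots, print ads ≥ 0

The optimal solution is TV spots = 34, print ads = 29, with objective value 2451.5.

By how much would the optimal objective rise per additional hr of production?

8.5

At the optimum: airtime uses 189 of 189 (binding); budget uses 199 of 205 (slack = 6); production uses 155 of 155 (binding).
Since budget is not tight, its dual is 0.
The binding rows give the dual system: 3·y_airtime + 2·y_production = 35 and 3·y_airtime + 3·y_production = 43.5.
Solving: y_airtime = 6, y_production = 8.5.
Shadow price of production = 8.5.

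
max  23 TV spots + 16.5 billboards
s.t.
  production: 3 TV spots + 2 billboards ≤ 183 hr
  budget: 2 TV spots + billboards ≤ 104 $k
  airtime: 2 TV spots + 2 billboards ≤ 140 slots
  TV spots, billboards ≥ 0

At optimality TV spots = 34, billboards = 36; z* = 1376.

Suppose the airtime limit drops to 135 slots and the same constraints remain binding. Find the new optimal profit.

At the optimum: production uses 174 of 183 (slack = 9); budget uses 104 of 104 (binding); airtime uses 140 of 140 (binding).
Since production is not tight, its dual is 0.
Dual feasibility on the basic columns requires 2·y_budget + 2·y_airtime = 23, 1·y_budget + 2·y_airtime = 16.5.
This yields shadow prices y_budget = 6.5, y_airtime = 5.
Δz = y_airtime·Δb = 5 × (-5) = -25, so new z* = 1376 − 25 = 1351.

1351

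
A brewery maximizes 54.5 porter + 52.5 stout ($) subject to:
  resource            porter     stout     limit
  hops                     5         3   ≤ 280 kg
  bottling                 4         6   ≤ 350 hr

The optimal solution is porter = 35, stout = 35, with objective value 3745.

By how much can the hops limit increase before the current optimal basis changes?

157.5

Binding constraints: hops, bottling. The basis is B = [[5,3],[4,6]] with det 18.
Per unit increase in hops, x* moves by d = (0.3333, -0.2222).
The basis stays optimal until stout reaches 0; allowable increase = 157.5 kg.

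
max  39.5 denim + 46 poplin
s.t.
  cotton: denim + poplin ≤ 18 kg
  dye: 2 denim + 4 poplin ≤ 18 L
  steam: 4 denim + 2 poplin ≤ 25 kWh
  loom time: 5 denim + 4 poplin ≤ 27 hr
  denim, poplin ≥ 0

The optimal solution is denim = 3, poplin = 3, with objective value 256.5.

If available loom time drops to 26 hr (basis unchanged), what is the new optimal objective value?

Binding: dye and loom time. Non-binding: cotton (12 unused), steam (7 unused).
Since cotton, steam are not tight, their duals are 0.
Dual feasibility on the basic columns requires 2·y_dye + 5·y_loom time = 39.5, 4·y_dye + 4·y_loom time = 46.
→ y_dye = 6 and y_loom time = 5.5.
Δz = y_loom time·Δb = 5.5 × (-1) = -5.5, so new z* = 256.5 − 5.5 = 251.

251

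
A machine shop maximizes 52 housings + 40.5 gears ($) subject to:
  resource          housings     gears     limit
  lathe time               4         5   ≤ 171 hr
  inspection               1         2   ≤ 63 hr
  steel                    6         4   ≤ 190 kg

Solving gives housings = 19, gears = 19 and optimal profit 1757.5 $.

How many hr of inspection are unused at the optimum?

inspection used = 1·19 + 2·19 = 57; slack = 63 − 57 = 6.

6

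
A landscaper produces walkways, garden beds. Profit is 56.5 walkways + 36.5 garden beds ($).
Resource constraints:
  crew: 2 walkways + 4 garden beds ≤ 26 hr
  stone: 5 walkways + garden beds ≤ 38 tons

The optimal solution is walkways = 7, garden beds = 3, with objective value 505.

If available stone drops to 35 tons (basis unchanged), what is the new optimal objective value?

479.5

Both crew and stone are binding at x*.
The binding rows give the dual system: 2·y_crew + 5·y_stone = 56.5 and 4·y_crew + 1·y_stone = 36.5.
→ y_crew = 7 and y_stone = 8.5.
Δz = y_stone·Δb = 8.5 × (-3) = -25.5, so new z* = 505 − 25.5 = 479.5.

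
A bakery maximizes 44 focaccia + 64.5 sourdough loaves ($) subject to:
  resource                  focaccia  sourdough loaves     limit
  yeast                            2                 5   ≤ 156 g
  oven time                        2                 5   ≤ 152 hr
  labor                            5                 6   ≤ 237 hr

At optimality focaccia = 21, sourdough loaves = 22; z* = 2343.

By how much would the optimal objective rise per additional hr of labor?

At the optimum: yeast uses 152 of 156 (slack = 4); oven time uses 152 of 152 (binding); labor uses 237 of 237 (binding).
Slack constraints have shadow price 0 (complementary slackness).
From A_Bᵀ y = c: 2·y_oven time + 5·y_labor = 44; 5·y_oven time + 6·y_labor = 64.5.
This yields shadow prices y_oven time = 4.5, y_labor = 7.
Shadow price of labor = 7.

7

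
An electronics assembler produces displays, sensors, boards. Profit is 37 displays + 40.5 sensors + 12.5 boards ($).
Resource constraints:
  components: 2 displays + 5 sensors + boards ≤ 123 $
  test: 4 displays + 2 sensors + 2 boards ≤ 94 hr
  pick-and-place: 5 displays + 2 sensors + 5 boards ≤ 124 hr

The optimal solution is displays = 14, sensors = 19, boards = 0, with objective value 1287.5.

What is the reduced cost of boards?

At the optimum: components uses 123 of 123 (binding); test uses 94 of 94 (binding); pick-and-place uses 108 of 124 (slack = 16).
Since pick-and-place is not tight, its dual is 0.
From A_Bᵀ y = c: 2·y_components + 4·y_test = 37; 5·y_components + 2·y_test = 40.5.
Solving: y_components = 5.5, y_test = 6.5.
Reduced cost of boards: c₃ − yᵀa₃ = 12.5 − (5.5·1 + 6.5·2) = 12.5 − 18.5 = -6.

-6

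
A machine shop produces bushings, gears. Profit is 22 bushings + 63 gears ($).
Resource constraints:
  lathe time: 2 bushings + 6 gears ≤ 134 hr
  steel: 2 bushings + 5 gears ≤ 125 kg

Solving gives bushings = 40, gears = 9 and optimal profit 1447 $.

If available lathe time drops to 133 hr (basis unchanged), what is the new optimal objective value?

1439

Check each constraint at x*: lathe time 134/134 (tight); steel 125/125 (tight).
Dual feasibility on the basic columns requires 2·y_lathe time + 2·y_steel = 22, 6·y_lathe time + 5·y_steel = 63.
→ y_lathe time = 8 and y_steel = 3.
Δz = y_lathe time·Δb = 8 × (-1) = -8, so new z* = 1447 − 8 = 1439.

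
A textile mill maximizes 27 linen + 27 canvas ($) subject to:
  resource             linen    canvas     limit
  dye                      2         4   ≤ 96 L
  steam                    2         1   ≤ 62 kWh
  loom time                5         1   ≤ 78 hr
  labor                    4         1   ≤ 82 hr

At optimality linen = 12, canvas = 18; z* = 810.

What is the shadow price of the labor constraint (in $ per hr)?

0

At the optimum: dye uses 96 of 96 (binding); steam uses 42 of 62 (slack = 20); loom time uses 78 of 78 (binding); labor uses 66 of 82 (slack = 16).
By complementary slackness, y = 0 for the non-binding constraints.
Dual feasibility on the basic columns requires 2·y_dye + 5·y_loom time = 27, 4·y_dye + 1·y_loom time = 27.
Solving: y_dye = 6, y_loom time = 3.
Shadow price of labor = 0.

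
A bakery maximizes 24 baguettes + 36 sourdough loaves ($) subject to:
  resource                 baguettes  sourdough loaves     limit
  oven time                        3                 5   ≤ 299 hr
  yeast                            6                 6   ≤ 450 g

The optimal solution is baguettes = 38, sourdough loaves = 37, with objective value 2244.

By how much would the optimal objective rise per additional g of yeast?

Both oven time and yeast are binding at x*.
The binding rows give the dual system: 3·y_oven time + 6·y_yeast = 24 and 5·y_oven time + 6·y_yeast = 36.
Solving: y_oven time = 6, y_yeast = 1.
Shadow price of yeast = 1.

1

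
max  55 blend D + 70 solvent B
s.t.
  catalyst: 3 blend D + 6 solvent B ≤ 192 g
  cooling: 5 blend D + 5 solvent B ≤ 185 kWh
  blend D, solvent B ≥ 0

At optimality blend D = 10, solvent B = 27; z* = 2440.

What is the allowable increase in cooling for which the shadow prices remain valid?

Binding constraints: catalyst, cooling. The basis is B = [[3,6],[5,5]] with det -15.
Per unit increase in cooling, x* moves by d = (0.4, -0.2).
The basis stays optimal until solvent B reaches 0; allowable increase = 135 kWh.

135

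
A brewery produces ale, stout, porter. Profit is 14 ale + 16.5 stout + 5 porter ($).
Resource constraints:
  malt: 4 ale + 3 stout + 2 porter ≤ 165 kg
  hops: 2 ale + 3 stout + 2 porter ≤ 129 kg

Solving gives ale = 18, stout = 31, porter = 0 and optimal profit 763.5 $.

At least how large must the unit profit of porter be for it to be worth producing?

At the optimum: malt uses 165 of 165 (binding); hops uses 129 of 129 (binding).
Dual feasibility on the basic columns requires 4·y_malt + 2·y_hops = 14, 3·y_malt + 3·y_hops = 16.5.
Solving: y_malt = 1.5, y_hops = 4.
porter enters the basis when its profit ≥ yᵀa₃ = 1.5·2 + 4·2 = 11.

11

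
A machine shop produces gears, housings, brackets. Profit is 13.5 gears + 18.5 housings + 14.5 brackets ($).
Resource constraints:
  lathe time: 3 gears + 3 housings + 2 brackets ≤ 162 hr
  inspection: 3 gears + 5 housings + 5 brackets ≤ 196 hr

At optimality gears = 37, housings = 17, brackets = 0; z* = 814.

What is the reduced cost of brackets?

Check each constraint at x*: lathe time 162/162 (tight); inspection 196/196 (tight).
Dual feasibility on the basic columns requires 3·y_lathe time + 3·y_inspection = 13.5, 3·y_lathe time + 5·y_inspection = 18.5.
→ y_lathe time = 2 and y_inspection = 2.5.
Reduced cost of brackets: c₃ − yᵀa₃ = 14.5 − (2·2 + 2.5·5) = 14.5 − 16.5 = -2.

-2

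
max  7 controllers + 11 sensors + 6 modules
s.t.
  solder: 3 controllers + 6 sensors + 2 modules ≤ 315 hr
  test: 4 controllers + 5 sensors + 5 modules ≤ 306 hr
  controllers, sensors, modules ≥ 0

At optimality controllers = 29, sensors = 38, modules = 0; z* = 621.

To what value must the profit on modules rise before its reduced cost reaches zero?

At the optimum: solder uses 315 of 315 (binding); test uses 306 of 306 (binding).
Dual feasibility on the basic columns requires 3·y_solder + 4·y_test = 7, 6·y_solder + 5·y_test = 11.
→ y_solder = 1 and y_test = 1.
modules enters the basis when its profit ≥ yᵀa₃ = 1·2 + 1·5 = 7.

7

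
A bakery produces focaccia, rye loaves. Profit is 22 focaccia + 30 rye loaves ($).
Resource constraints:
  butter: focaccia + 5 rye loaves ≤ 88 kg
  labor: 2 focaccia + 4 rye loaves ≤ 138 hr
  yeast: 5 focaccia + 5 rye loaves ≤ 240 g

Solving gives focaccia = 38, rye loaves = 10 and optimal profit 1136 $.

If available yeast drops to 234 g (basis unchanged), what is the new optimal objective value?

1112

At the optimum: butter uses 88 of 88 (binding); labor uses 116 of 138 (slack = 22); yeast uses 240 of 240 (binding).
Since labor is not tight, its dual is 0.
From A_Bᵀ y = c: 1·y_butter + 5·y_yeast = 22; 5·y_butter + 5·y_yeast = 30.
Solving: y_butter = 2, y_yeast = 4.
Δz = y_yeast·Δb = 4 × (-6) = -24, so new z* = 1136 − 24 = 1112.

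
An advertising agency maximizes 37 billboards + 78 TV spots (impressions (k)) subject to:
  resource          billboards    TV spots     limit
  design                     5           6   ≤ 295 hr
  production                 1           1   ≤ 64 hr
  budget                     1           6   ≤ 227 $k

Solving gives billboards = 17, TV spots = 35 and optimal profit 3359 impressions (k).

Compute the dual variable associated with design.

6

Binding: design and budget. Non-binding: production (12 unused).
Slack constraints have shadow price 0 (complementary slackness).
The binding rows give the dual system: 5·y_design + 1·y_budget = 37 and 6·y_design + 6·y_budget = 78.
This yields shadow prices y_design = 6, y_budget = 7.
Shadow price of design = 6.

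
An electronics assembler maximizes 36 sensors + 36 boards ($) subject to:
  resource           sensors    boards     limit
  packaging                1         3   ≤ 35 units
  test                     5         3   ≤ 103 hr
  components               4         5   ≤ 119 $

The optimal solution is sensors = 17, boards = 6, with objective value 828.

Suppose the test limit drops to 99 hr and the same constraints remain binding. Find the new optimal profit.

Check each constraint at x*: packaging 35/35 (tight); test 103/103 (tight); components 98/119 (slack 21).
By complementary slackness, y = 0 for the non-binding constraint.
The binding rows give the dual system: 1·y_packaging + 5·y_test = 36 and 3·y_packaging + 3·y_test = 36.
This yields shadow prices y_packaging = 6, y_test = 6.
Δz = y_test·Δb = 6 × (-4) = -24, so new z* = 828 − 24 = 804.

804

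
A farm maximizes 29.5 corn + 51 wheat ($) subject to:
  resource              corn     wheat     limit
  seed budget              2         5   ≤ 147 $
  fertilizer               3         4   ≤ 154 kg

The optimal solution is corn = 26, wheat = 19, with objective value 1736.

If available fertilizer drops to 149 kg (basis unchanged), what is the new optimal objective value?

1703.5

At the optimum: seed budget uses 147 of 147 (binding); fertilizer uses 154 of 154 (binding).
From A_Bᵀ y = c: 2·y_seed budget + 3·y_fertilizer = 29.5; 5·y_seed budget + 4·y_fertilizer = 51.
Solving: y_seed budget = 5, y_fertilizer = 6.5.
Δz = y_fertilizer·Δb = 6.5 × (-5) = -32.5, so new z* = 1736 − 32.5 = 1703.5.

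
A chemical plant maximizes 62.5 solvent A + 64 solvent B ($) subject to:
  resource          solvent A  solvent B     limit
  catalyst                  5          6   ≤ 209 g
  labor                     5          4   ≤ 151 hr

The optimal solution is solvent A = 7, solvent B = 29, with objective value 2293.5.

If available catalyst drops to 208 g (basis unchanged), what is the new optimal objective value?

Both catalyst and labor are binding at x*.
The binding rows give the dual system: 5·y_catalyst + 5·y_labor = 62.5 and 6·y_catalyst + 4·y_labor = 64.
Solving: y_catalyst = 7, y_labor = 5.5.
Δz = y_catalyst·Δb = 7 × (-1) = -7, so new z* = 2293.5 − 7 = 2286.5.

2286.5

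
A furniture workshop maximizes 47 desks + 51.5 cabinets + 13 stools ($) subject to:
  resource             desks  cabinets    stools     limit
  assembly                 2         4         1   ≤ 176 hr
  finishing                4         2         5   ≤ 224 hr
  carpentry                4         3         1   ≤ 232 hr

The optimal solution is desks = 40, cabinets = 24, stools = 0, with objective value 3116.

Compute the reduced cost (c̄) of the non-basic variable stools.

Check each constraint at x*: assembly 176/176 (tight); finishing 208/224 (slack 16); carpentry 232/232 (tight).
Slack constraints have shadow price 0 (complementary slackness).
The binding rows give the dual system: 2·y_assembly + 4·y_carpentry = 47 and 4·y_assembly + 3·y_carpentry = 51.5.
Solving: y_assembly = 6.5, y_carpentry = 8.5.
Reduced cost of stools: c₃ − yᵀa₃ = 13 − (6.5·1 + 8.5·1) = 13 − 15 = -2.

-2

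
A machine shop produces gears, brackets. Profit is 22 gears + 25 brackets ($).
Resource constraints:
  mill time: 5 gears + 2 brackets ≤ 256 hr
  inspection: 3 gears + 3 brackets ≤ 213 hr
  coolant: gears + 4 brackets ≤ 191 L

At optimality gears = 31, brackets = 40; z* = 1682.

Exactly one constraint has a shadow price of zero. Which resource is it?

mill time: 235/256 (slack 21)
inspection: 213/213 (binding)
coolant: 191/191 (binding)
By complementary slackness, a constraint with positive slack has shadow price 0 → mill time.

mill time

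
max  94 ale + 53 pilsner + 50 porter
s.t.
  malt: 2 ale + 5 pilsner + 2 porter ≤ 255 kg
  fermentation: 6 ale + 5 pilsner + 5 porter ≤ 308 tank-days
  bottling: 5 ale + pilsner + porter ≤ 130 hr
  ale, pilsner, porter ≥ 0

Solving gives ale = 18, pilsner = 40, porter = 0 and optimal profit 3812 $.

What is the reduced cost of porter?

Binding: fermentation and bottling. Non-binding: malt (19 unused).
Slack constraints have shadow price 0 (complementary slackness).
The binding rows give the dual system: 6·y_fermentation + 5·y_bottling = 94 and 5·y_fermentation + 1·y_bottling = 53.
This yields shadow prices y_fermentation = 9, y_bottling = 8.
Reduced cost of porter: c₃ − yᵀa₃ = 50 − (9·5 + 8·1) = 50 − 53 = -3.

-3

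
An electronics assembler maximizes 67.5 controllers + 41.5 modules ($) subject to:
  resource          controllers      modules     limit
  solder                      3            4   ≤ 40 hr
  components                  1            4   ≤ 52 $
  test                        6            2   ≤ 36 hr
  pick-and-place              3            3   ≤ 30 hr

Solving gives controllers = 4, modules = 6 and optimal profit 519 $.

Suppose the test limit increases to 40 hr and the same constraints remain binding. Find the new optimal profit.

At the optimum: solder uses 36 of 40 (slack = 4); components uses 28 of 52 (slack = 24); test uses 36 of 36 (binding); pick-and-place uses 30 of 30 (binding).
Since solder, components are not tight, their duals are 0.
Dual feasibility on the basic columns requires 6·y_test + 3·y_pick-and-place = 67.5, 2·y_test + 3·y_pick-and-place = 41.5.
This yields shadow prices y_test = 6.5, y_pick-and-place = 9.5.
Δz = y_test·Δb = 6.5 × (4) = 26, so new z* = 519 + 26 = 545.

545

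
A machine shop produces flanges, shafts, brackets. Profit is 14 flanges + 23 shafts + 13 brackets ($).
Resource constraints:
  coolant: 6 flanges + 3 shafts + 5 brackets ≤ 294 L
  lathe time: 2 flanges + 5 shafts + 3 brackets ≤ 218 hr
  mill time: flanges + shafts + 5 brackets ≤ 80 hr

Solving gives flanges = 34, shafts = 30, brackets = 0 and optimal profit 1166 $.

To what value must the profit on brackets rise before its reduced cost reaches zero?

Check each constraint at x*: coolant 294/294 (tight); lathe time 218/218 (tight); mill time 64/80 (slack 16).
Slack constraints have shadow price 0 (complementary slackness).
From A_Bᵀ y = c: 6·y_coolant + 2·y_lathe time = 14; 3·y_coolant + 5·y_lathe time = 23.
Solving: y_coolant = 1, y_lathe time = 4.
brackets enters the basis when its profit ≥ yᵀa₃ = 1·5 + 4·3 = 17.

17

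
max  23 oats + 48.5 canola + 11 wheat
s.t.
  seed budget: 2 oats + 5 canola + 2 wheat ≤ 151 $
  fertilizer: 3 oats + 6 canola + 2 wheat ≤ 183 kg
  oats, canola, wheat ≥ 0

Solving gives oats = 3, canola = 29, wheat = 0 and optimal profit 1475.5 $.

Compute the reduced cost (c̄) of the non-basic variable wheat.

At the optimum: seed budget uses 151 of 151 (binding); fertilizer uses 183 of 183 (binding).
From A_Bᵀ y = c: 2·y_seed budget + 3·y_fertilizer = 23; 5·y_seed budget + 6·y_fertilizer = 48.5.
This yields shadow prices y_seed budget = 2.5, y_fertilizer = 6.
Reduced cost of wheat: c₃ − yᵀa₃ = 11 − (2.5·2 + 6·2) = 11 − 17 = -6.

-6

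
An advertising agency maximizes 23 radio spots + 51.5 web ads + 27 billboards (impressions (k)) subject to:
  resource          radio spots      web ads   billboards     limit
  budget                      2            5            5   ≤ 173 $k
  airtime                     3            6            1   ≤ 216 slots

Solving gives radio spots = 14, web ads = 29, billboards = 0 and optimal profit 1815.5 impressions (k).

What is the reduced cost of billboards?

-4.5

Both budget and airtime are binding at x*.
From A_Bᵀ y = c: 2·y_budget + 3·y_airtime = 23; 5·y_budget + 6·y_airtime = 51.5.
This yields shadow prices y_budget = 5.5, y_airtime = 4.
Reduced cost of billboards: c₃ − yᵀa₃ = 27 − (5.5·5 + 4·1) = 27 − 31.5 = -4.5.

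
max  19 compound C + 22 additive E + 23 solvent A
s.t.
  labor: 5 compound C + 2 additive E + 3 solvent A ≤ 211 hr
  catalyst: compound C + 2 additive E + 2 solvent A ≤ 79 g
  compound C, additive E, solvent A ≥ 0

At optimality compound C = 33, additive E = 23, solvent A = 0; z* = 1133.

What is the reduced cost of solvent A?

-1

Both labor and catalyst are binding at x*.
The binding rows give the dual system: 5·y_labor + 1·y_catalyst = 19 and 2·y_labor + 2·y_catalyst = 22.
Solving: y_labor = 2, y_catalyst = 9.
Reduced cost of solvent A: c₃ − yᵀa₃ = 23 − (2·3 + 9·2) = 23 − 24 = -1.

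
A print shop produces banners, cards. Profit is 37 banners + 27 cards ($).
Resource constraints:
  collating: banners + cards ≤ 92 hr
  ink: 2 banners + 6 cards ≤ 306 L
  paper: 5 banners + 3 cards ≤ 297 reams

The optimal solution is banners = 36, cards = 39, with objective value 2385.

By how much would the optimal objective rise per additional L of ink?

Binding: ink and paper. Non-binding: collating (17 unused).
Since collating is not tight, its dual is 0.
Dual feasibility on the basic columns requires 2·y_ink + 5·y_paper = 37, 6·y_ink + 3·y_paper = 27.
Solving: y_ink = 1, y_paper = 7.
Shadow price of ink = 1.

1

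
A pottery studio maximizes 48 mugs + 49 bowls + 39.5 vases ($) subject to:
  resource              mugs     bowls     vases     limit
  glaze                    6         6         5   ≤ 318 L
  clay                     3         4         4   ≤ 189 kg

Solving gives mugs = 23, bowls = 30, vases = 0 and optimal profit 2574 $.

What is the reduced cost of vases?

Both glaze and clay are binding at x*.
Dual feasibility on the basic columns requires 6·y_glaze + 3·y_clay = 48, 6·y_glaze + 4·y_clay = 49.
→ y_glaze = 7.5 and y_clay = 1.
Reduced cost of vases: c₃ − yᵀa₃ = 39.5 − (7.5·5 + 1·4) = 39.5 − 41.5 = -2.

-2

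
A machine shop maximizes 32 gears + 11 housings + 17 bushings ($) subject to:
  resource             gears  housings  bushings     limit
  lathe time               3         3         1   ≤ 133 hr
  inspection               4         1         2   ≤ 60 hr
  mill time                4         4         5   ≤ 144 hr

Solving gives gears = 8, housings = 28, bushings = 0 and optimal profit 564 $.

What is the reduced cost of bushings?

Binding: inspection and mill time. Non-binding: lathe time (25 unused).
Since lathe time is not tight, its dual is 0.
From A_Bᵀ y = c: 4·y_inspection + 4·y_mill time = 32; 1·y_inspection + 4·y_mill time = 11.
→ y_inspection = 7 and y_mill time = 1.
Reduced cost of bushings: c₃ − yᵀa₃ = 17 − (7·2 + 1·5) = 17 − 19 = -2.

-2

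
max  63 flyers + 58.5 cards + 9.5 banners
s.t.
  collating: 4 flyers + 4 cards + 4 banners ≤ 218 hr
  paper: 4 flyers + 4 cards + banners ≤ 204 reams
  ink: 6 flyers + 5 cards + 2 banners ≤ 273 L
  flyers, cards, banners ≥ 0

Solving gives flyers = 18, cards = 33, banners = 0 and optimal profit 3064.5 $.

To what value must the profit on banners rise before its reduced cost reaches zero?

At the optimum: collating uses 204 of 218 (slack = 14); paper uses 204 of 204 (binding); ink uses 273 of 273 (binding).
Slack constraints have shadow price 0 (complementary slackness).
From A_Bᵀ y = c: 4·y_paper + 6·y_ink = 63; 4·y_paper + 5·y_ink = 58.5.
This yields shadow prices y_paper = 9, y_ink = 4.5.
banners enters the basis when its profit ≥ yᵀa₃ = 9·1 + 4.5·2 = 18.

18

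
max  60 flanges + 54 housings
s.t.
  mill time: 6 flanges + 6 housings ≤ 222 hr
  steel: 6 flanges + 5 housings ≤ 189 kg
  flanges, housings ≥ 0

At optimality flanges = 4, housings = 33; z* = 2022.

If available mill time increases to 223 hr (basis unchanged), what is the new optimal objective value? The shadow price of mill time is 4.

Δb = 1, so new z* = 2022 + (4)·(1) = 2022 + 4 = 2026.

2026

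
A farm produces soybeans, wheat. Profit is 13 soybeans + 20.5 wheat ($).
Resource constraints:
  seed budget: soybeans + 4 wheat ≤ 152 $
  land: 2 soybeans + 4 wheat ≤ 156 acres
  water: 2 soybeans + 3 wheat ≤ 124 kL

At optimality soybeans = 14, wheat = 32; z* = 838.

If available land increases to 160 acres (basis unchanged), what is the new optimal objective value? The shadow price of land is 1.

Δb = 4, so new z* = 838 + (1)·(4) = 838 + 4 = 842.

842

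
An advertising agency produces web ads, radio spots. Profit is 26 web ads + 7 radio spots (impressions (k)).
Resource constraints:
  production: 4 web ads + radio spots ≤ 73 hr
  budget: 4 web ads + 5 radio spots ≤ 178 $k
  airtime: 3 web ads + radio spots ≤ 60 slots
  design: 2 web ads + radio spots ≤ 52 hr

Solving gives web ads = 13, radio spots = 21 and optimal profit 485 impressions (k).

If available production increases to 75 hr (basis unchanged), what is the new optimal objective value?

495

Binding: production and airtime. Non-binding: budget (21 unused), design (5 unused).
Since budget, design are not tight, their duals are 0.
The binding rows give the dual system: 4·y_production + 3·y_airtime = 26 and 1·y_production + 1·y_airtime = 7.
This yields shadow prices y_production = 5, y_airtime = 2.
Δz = y_production·Δb = 5 × (2) = 10, so new z* = 485 + 10 = 495.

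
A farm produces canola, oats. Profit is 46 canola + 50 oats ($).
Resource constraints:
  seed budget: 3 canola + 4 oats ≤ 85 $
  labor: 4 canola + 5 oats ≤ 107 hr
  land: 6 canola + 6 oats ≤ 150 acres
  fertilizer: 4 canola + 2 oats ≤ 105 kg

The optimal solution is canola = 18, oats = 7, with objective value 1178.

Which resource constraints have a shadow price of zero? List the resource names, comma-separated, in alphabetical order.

fertilizer, seed budget

seed budget: 82/85 (slack 3)
labor: 107/107 (binding)
land: 150/150 (binding)
fertilizer: 86/105 (slack 19)
By complementary slackness, a constraint with positive slack has shadow price 0 → fertilizer, seed budget.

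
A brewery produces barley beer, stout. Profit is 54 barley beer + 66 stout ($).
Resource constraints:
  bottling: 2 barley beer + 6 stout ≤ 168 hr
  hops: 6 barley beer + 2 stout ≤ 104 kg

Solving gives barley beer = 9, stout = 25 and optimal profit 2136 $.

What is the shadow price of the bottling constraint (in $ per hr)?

Check each constraint at x*: bottling 168/168 (tight); hops 104/104 (tight).
The binding rows give the dual system: 2·y_bottling + 6·y_hops = 54 and 6·y_bottling + 2·y_hops = 66.
→ y_bottling = 9 and y_hops = 6.
Shadow price of bottling = 9.

9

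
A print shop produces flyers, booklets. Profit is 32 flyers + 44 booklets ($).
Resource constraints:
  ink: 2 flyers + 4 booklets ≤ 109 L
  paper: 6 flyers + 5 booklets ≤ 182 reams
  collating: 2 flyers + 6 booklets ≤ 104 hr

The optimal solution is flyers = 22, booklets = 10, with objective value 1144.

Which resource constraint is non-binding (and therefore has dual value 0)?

ink: 84/109 (slack 25)
paper: 182/182 (binding)
collating: 104/104 (binding)
By complementary slackness, a constraint with positive slack has shadow price 0 → ink.

ink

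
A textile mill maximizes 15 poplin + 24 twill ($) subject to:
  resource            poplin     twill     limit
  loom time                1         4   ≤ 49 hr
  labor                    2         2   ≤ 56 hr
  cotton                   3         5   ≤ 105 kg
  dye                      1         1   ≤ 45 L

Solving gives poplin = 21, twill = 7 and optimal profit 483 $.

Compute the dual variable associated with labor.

Binding: loom time and labor. Non-binding: cotton (7 unused), dye (17 unused).
Slack constraints have shadow price 0 (complementary slackness).
Dual feasibility on the basic columns requires 1·y_loom time + 2·y_labor = 15, 4·y_loom time + 2·y_labor = 24.
→ y_loom time = 3 and y_labor = 6.
Shadow price of labor = 6.

6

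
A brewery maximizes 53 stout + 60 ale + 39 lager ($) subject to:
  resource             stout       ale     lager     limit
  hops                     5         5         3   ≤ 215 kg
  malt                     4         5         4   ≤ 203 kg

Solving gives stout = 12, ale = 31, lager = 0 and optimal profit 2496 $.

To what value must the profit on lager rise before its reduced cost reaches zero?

Check each constraint at x*: hops 215/215 (tight); malt 203/203 (tight).
Dual feasibility on the basic columns requires 5·y_hops + 4·y_malt = 53, 5·y_hops + 5·y_malt = 60.
→ y_hops = 5 and y_malt = 7.
lager enters the basis when its profit ≥ yᵀa₃ = 5·3 + 7·4 = 43.

43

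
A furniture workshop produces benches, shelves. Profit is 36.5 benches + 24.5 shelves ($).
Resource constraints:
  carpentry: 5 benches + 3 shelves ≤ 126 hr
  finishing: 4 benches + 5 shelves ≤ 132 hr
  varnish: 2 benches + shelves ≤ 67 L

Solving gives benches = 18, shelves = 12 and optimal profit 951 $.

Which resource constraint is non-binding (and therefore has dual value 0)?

carpentry: 126/126 (binding)
finishing: 132/132 (binding)
varnish: 48/67 (slack 19)
By complementary slackness, a constraint with positive slack has shadow price 0 → varnish.

varnish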